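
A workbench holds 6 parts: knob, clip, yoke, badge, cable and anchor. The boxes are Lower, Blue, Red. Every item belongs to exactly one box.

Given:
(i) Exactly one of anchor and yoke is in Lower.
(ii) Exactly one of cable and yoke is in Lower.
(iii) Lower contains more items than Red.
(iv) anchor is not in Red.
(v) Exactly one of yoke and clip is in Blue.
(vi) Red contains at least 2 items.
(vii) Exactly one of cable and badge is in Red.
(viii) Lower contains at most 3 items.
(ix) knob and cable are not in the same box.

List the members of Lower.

Lower = {anchor, cable, clip}

From (iv): anchor ∉ Red.
Suppose knob ∈ Lower: no assignment then satisfies all the clues, so knob ∉ Lower.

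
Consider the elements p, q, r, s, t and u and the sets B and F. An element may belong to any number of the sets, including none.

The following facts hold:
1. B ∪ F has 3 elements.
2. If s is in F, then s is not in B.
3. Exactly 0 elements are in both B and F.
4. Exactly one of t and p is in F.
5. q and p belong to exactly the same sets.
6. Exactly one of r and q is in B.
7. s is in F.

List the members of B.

B = {r}

From (7): s ∈ F.
(2): s ∉ B.
Suppose p ∈ B: no assignment then satisfies all the clues, so p ∉ B.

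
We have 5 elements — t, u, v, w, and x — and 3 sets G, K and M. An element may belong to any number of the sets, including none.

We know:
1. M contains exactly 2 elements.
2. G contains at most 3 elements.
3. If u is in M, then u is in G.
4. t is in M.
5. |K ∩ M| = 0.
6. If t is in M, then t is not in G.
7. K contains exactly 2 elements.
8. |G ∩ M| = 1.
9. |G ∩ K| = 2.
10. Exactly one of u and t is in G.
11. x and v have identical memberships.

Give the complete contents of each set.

G = {u, v, x}; K = {v, x}; M = {t, u}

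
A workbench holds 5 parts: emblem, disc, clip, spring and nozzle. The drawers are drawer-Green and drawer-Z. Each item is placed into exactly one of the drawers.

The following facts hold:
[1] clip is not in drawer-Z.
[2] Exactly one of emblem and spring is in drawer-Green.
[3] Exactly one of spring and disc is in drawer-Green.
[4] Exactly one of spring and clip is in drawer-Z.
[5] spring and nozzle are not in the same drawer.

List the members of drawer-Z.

drawer-Z = {spring}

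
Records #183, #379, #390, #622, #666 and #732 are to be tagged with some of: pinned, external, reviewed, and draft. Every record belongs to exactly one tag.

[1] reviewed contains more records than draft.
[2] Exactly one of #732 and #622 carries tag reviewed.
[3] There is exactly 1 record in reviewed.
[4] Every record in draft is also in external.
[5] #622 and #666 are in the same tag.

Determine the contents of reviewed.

reviewed = {#732}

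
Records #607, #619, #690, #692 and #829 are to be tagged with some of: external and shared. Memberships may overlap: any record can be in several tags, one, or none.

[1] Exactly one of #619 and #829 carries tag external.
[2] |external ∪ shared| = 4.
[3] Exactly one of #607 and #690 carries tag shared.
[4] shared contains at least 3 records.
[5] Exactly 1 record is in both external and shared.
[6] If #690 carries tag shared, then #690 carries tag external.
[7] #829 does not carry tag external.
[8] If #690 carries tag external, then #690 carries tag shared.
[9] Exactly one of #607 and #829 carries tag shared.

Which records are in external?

external = {#619, #690}

From (7): #829 ∉ external.
(1) (exactly one): #619 ∈ external.
Suppose #607 ∈ external: no assignment then satisfies all the clues, so #607 ∉ external.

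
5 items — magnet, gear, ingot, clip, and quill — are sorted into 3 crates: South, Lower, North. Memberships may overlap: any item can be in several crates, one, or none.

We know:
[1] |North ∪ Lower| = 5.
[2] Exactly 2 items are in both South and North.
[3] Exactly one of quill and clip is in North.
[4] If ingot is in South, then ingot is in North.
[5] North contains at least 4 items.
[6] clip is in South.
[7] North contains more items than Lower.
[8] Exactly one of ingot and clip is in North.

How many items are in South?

3

From (6): clip ∈ South.
Suppose magnet ∉ North: no assignment then satisfies all the clues, so magnet ∈ North.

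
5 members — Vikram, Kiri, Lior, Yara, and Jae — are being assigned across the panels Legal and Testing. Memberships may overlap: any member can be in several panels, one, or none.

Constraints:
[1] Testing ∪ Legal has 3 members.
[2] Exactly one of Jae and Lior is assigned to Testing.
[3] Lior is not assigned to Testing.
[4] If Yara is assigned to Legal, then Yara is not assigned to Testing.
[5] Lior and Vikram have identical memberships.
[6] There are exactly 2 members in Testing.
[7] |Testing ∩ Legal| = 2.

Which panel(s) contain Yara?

Yara: Legal

From (3): Lior ∉ Testing.
(2) (exactly one): Jae ∈ Testing.
(5): Vikram matches Lior: Vikram ∉ Testing.
Suppose Yara ∉ Legal: no assignment then satisfies all the clues, so Yara ∈ Legal.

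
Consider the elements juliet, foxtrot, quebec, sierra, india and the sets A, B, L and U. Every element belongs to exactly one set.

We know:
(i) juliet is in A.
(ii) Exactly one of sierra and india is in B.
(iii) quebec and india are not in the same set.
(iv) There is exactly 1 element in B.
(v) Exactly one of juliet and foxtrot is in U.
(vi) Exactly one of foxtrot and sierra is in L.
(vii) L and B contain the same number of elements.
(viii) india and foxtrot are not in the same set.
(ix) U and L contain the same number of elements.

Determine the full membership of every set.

A = {juliet, quebec}; B = {india}; L = {sierra}; U = {foxtrot}

From (i): juliet ∈ A.
(v) (exactly one): foxtrot ∈ U.
(vi) (exactly one): sierra ∈ L.
(viii): india ∉ U.
(ii) (exactly one): india ∈ B.
(iii): quebec ∉ B.
Suppose quebec ∉ A: no assignment then satisfies all the clues, so quebec ∈ A.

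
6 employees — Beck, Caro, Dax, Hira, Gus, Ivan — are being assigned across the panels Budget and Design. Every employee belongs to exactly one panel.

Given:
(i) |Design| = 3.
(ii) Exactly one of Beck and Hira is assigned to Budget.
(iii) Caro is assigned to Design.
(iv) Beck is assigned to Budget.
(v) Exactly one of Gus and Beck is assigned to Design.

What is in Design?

From (iii): Caro ∈ Design.
From (iv): Beck ∈ Budget.
(ii) (exactly one): Hira ∉ Budget.
(v) (exactly one): Gus ∈ Design.
Only one panel left: Hira ∈ Design.
(i): Design already has 3, so the rest are out.
Only one panel left: Dax ∈ Budget.
Only one panel left: Ivan ∈ Budget.

Design = {Caro, Gus, Hira}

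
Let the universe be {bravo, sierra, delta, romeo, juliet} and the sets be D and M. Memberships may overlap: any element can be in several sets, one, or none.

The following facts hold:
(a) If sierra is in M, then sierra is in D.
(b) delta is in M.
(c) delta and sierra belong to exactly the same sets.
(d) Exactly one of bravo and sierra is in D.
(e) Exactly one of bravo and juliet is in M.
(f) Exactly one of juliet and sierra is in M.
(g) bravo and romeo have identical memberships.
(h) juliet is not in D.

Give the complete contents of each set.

D = {delta, sierra}; M = {bravo, delta, romeo, sierra}

From (b): delta ∈ M.
From (h): juliet ∉ D.
(c): sierra matches delta: sierra ∈ M.
(f) (exactly one): juliet ∉ M.
(a): sierra ∈ D.
(c): delta matches sierra: delta ∈ D.
(d) (exactly one): bravo ∉ D.
(e) (exactly one): bravo ∈ M.
(g): romeo matches bravo: romeo ∉ D.
(g): romeo matches bravo: romeo ∈ M.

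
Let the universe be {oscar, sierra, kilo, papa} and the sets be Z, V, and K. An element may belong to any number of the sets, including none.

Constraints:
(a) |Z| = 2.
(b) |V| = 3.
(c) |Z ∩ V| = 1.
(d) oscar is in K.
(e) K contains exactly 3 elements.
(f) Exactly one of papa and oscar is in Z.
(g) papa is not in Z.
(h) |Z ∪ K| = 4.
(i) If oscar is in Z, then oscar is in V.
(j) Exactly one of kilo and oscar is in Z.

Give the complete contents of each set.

Z = {oscar, sierra}; V = {kilo, oscar, papa}; K = {kilo, oscar, papa}

From (d): oscar ∈ K.
From (g): papa ∉ Z.
(f) (exactly one): oscar ∈ Z.
(i): oscar ∈ V.
(j) (exactly one): kilo ∉ Z.
(a): only 2 candidates remain for Z, so all are in.
Suppose sierra ∈ V: no assignment then satisfies all the clues, so sierra ∉ V.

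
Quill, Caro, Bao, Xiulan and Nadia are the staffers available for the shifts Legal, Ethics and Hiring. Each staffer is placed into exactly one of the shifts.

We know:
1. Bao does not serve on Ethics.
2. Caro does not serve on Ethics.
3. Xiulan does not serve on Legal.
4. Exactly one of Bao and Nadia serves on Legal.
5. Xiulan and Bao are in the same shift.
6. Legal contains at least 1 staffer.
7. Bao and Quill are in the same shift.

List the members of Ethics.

Ethics = {}

From (1): Bao ∉ Ethics.
From (2): Caro ∉ Ethics.
From (3): Xiulan ∉ Legal.
(5): Bao matches Xiulan: Bao ∉ Legal.
(5): Xiulan matches Bao: Xiulan ∉ Ethics.
(7): Quill matches Bao: Quill ∉ Legal.
(7): Quill matches Bao: Quill ∉ Ethics.
Only one shift left: Quill ∈ Hiring.
Only one shift left: Bao ∈ Hiring.
Only one shift left: Xiulan ∈ Hiring.
(4) (exactly one): Nadia ∈ Legal.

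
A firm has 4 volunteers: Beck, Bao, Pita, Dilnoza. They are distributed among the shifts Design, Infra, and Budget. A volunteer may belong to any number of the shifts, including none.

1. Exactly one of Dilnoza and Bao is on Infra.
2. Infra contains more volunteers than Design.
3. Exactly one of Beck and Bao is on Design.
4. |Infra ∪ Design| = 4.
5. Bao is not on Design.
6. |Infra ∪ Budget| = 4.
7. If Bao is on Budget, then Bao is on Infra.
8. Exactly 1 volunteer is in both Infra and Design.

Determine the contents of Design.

Design = {Beck, Dilnoza}

From (5): Bao ∉ Design.
(3) (exactly one): Beck ∈ Design.
Suppose Pita ∈ Design: no assignment then satisfies all the clues, so Pita ∉ Design.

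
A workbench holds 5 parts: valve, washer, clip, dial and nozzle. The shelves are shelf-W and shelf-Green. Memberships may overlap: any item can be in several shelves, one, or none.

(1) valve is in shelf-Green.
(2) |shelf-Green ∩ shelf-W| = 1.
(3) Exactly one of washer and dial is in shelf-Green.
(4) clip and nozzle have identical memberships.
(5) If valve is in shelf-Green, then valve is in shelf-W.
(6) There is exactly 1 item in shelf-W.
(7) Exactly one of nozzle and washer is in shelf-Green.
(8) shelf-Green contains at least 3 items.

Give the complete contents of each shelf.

shelf-W = {valve}; shelf-Green = {clip, dial, nozzle, valve}

From (1): valve ∈ shelf-Green.
(5): valve ∈ shelf-W.
(6): shelf-W already has 1, so the rest are out.
Suppose washer ∈ shelf-Green: no assignment then satisfies all the clues, so washer ∉ shelf-Green.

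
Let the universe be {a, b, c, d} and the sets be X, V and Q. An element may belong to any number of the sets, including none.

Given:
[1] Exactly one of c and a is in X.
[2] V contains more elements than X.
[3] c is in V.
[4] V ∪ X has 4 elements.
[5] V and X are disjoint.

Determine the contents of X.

X = {a}

From (3): c ∈ V.
(5) (disjoint): c ∉ X.
(1) (exactly one): a ∈ X.
(5) (disjoint): a ∉ V.
Suppose b ∈ X: no assignment then satisfies all the clues, so b ∉ X.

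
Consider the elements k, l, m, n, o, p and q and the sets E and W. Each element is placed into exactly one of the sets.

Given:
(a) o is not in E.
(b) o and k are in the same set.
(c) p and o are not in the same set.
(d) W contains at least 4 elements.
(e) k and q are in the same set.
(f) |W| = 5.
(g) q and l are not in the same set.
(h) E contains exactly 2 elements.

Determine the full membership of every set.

From (a): o ∉ E.
(b): k matches o: k ∉ E.
(e): q matches k: q ∉ E.
Only one set left: k ∈ W.
Only one set left: o ∈ W.
Only one set left: q ∈ W.
(c): p ∉ W.
(g): l ∉ W.
Only one set left: l ∈ E.
Only one set left: p ∈ E.
(f): only 5 candidates remain for W, so all are in.

E = {l, p}; W = {k, m, n, o, q}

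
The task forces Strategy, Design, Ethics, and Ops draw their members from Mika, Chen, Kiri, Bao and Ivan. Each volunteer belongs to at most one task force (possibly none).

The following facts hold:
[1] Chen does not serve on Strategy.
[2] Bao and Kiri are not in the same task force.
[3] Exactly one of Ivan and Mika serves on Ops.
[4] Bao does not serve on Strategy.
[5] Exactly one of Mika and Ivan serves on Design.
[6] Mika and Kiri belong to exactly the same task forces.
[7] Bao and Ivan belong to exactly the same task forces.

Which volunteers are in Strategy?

Strategy = {}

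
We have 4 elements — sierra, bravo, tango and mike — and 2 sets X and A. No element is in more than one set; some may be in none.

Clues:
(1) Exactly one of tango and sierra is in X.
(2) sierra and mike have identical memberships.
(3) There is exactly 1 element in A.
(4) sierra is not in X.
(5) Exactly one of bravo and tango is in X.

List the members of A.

A = {bravo}

From (4): sierra ∉ X.
(1) (exactly one): tango ∈ X.
(2): mike matches sierra: mike ∉ X.
(5) (exactly one): bravo ∉ X.
Suppose sierra ∈ A: no assignment then satisfies all the clues, so sierra ∉ A.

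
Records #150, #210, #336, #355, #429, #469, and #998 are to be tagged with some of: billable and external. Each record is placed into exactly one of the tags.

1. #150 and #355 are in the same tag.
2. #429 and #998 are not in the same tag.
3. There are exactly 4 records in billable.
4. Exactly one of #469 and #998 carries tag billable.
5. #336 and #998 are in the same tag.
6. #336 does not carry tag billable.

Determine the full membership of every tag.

billable = {#150, #355, #429, #469}; external = {#210, #336, #998}

From (6): #336 ∉ billable.
(5): #998 matches #336: #998 ∉ billable.
Only one tag left: #336 ∈ external.
Only one tag left: #998 ∈ external.
(2): #429 ∉ external.
(4) (exactly one): #469 ∈ billable.
Only one tag left: #429 ∈ billable.
Suppose #150 ∉ billable: no assignment then satisfies all the clues, so #150 ∈ billable.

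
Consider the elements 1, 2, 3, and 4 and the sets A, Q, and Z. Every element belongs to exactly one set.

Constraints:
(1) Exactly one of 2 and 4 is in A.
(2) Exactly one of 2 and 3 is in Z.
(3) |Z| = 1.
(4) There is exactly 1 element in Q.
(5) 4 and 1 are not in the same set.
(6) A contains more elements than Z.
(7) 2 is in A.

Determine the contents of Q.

Q = {4}

From (7): 2 ∈ A.
(1) (exactly one): 4 ∉ A.
(2) (exactly one): 3 ∈ Z.
(3): Z already has 1, so the rest are out.
Only one set left: 4 ∈ Q.
(4): Q already has 1, so the rest are out.
Only one set left: 1 ∈ A.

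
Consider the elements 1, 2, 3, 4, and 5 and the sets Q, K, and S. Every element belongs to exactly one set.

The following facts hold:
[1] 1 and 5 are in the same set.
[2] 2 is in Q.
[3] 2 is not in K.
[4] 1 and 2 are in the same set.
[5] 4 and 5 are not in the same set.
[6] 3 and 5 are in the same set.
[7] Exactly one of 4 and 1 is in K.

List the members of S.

S = {}

From (2): 2 ∈ Q.
(4): 1 matches 2: 1 ∈ Q.
(7) (exactly one): 4 ∈ K.
(1): 5 matches 1: 5 ∈ Q.
(6): 3 matches 5: 3 ∈ Q.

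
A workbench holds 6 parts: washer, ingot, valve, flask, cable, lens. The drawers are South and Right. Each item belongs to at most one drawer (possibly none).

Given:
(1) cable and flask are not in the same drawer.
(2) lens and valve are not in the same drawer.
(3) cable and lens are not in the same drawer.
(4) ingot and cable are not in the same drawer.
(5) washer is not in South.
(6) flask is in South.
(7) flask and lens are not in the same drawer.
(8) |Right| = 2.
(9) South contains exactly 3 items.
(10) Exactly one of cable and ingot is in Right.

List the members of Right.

Right = {cable, washer}

From (5): washer ∉ South.
From (6): flask ∈ South.
(1): cable ∉ South.
(7): lens ∉ South.
(9): only 3 candidates remain for South, so all are in.
(10) (exactly one): cable ∈ Right.
(3): lens ∉ Right.
(8): only 2 candidates remain for Right, so all are in.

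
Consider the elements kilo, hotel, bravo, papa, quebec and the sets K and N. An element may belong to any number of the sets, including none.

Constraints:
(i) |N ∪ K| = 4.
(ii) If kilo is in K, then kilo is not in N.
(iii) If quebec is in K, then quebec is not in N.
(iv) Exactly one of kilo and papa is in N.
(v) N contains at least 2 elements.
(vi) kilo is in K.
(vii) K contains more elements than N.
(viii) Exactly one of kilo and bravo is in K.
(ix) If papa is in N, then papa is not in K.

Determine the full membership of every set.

K = {hotel, kilo, quebec}; N = {hotel, papa}

From (vi): kilo ∈ K.
(ii): kilo ∉ N.
(iv) (exactly one): papa ∈ N.
(viii) (exactly one): bravo ∉ K.
(ix): papa ∉ K.
Suppose hotel ∉ K: no assignment then satisfies all the clues, so hotel ∈ K.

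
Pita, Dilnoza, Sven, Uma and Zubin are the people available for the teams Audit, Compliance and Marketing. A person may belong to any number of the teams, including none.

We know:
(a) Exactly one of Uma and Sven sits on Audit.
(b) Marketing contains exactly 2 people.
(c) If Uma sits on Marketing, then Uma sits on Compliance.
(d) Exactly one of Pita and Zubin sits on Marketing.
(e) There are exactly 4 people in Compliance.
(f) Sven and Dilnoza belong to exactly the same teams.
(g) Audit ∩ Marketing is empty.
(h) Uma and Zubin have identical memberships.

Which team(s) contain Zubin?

Zubin: Compliance, Marketing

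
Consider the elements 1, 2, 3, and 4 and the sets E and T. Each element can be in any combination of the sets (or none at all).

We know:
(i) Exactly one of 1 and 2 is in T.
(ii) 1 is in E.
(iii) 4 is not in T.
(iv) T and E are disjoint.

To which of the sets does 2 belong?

From (ii): 1 ∈ E.
From (iii): 4 ∉ T.
(iv) (disjoint): 1 ∉ T.
(i) (exactly one): 2 ∈ T.
(iv) (disjoint): 2 ∉ E.

2: T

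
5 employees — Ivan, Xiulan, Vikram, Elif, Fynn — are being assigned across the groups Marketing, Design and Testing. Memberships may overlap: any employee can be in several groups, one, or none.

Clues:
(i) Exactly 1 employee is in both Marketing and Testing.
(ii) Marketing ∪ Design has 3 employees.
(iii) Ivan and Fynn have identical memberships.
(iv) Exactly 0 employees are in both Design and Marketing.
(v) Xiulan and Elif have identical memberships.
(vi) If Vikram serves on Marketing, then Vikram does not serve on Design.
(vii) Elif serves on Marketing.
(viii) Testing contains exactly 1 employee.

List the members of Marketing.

Marketing = {Elif, Vikram, Xiulan}

From (vii): Elif ∈ Marketing.
(v): Xiulan matches Elif: Xiulan ∈ Marketing.
Suppose Ivan ∈ Marketing: no assignment then satisfies all the clues, so Ivan ∉ Marketing.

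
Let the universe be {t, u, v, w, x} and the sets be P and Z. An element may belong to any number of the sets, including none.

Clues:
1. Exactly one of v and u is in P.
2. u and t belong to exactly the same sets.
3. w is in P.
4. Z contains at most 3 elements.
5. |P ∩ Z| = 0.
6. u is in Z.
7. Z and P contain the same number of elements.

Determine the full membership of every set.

P = {v, w}; Z = {t, u}

From (3): w ∈ P.
From (6): u ∈ Z.
(2): t matches u: t ∈ Z.
Suppose t ∈ P: no assignment then satisfies all the clues, so t ∉ P.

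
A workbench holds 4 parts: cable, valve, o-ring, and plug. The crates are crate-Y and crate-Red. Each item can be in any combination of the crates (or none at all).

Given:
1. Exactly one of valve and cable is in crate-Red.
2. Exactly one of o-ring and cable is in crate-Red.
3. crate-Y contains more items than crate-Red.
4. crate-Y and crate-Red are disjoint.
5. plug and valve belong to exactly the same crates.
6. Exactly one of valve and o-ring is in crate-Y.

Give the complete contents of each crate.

crate-Y = {plug, valve}; crate-Red = {cable}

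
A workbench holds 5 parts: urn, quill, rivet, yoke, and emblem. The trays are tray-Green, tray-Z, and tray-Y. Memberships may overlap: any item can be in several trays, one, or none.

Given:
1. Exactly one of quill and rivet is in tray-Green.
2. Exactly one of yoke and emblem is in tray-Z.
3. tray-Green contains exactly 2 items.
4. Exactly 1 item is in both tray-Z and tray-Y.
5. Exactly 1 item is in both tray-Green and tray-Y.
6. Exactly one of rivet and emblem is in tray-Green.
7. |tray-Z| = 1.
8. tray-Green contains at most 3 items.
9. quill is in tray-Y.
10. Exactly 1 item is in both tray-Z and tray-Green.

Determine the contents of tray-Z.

tray-Z = {yoke}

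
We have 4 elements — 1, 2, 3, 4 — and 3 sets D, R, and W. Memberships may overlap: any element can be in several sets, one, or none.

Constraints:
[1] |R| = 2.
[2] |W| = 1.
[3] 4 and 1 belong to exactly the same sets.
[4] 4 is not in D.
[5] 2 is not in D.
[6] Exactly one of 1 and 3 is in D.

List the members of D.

From (4): 4 ∉ D.
From (5): 2 ∉ D.
(3): 1 matches 4: 1 ∉ D.
(6) (exactly one): 3 ∈ D.

D = {3}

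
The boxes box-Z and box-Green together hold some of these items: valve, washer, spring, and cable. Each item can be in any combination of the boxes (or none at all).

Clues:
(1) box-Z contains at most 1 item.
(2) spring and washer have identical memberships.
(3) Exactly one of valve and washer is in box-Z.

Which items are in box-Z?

box-Z = {valve}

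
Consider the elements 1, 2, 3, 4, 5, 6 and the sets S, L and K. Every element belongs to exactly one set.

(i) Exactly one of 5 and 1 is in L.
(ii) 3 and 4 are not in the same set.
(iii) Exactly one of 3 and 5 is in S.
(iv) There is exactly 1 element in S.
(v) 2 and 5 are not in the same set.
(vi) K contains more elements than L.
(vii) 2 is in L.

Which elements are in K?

K = {4, 5, 6}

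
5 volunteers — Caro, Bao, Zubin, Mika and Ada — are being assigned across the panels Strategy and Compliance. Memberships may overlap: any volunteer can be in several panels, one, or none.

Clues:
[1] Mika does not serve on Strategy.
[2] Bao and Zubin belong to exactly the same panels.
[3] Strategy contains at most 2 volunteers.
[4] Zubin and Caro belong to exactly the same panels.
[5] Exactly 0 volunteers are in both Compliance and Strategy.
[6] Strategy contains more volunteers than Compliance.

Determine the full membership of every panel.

Strategy = {Ada}; Compliance = {}

From (1): Mika ∉ Strategy.
Suppose Caro ∈ Strategy: no assignment then satisfies all the clues, so Caro ∉ Strategy.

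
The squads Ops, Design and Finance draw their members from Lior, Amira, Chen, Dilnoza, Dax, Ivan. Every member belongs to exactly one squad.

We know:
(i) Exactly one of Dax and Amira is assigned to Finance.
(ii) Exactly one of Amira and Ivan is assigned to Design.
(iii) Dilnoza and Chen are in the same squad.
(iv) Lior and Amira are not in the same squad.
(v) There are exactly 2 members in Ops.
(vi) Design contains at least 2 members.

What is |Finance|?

1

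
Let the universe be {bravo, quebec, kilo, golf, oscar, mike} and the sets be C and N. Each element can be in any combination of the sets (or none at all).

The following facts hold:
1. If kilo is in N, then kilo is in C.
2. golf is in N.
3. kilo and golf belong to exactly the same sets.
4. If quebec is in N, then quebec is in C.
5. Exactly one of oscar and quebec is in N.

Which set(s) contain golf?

golf: C, N

From (2): golf ∈ N.
(3): kilo matches golf: kilo ∈ N.
(1): kilo ∈ C.
(3): golf matches kilo: golf ∈ C.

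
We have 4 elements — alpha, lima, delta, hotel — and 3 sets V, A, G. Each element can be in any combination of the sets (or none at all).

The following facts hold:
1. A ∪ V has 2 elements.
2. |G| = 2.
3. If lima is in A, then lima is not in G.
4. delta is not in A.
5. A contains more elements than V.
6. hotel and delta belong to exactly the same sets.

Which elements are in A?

A = {alpha, lima}

From (4): delta ∉ A.
(6): hotel matches delta: hotel ∉ A.
Suppose alpha ∉ A: no assignment then satisfies all the clues, so alpha ∈ A.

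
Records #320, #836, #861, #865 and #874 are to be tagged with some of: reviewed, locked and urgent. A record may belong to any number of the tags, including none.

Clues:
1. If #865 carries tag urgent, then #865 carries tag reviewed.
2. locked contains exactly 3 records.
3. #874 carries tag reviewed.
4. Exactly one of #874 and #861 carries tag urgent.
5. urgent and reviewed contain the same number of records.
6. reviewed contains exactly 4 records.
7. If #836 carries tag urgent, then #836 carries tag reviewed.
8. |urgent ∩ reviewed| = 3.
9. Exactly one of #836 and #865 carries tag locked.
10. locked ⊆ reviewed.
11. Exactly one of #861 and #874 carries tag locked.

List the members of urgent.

From (3): #874 ∈ reviewed.
Suppose #320 ∉ urgent: no assignment then satisfies all the clues, so #320 ∈ urgent.

urgent = {#320, #836, #861, #865}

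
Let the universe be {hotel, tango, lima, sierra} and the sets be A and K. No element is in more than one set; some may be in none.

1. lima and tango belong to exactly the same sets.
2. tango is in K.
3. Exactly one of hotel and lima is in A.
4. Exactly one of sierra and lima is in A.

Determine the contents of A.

A = {hotel, sierra}

From (2): tango ∈ K.
(1): lima matches tango: lima ∉ A.
(1): lima matches tango: lima ∈ K.
(3) (exactly one): hotel ∈ A.
(4) (exactly one): sierra ∈ A.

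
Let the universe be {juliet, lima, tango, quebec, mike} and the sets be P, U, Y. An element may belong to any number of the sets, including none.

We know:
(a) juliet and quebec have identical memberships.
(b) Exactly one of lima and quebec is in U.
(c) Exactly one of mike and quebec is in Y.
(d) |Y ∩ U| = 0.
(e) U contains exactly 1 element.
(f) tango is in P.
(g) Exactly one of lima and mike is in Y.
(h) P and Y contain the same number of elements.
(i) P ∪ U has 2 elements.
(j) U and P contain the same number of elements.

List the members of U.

U = {lima}

From (f): tango ∈ P.
Suppose juliet ∈ U: no assignment then satisfies all the clues, so juliet ∉ U.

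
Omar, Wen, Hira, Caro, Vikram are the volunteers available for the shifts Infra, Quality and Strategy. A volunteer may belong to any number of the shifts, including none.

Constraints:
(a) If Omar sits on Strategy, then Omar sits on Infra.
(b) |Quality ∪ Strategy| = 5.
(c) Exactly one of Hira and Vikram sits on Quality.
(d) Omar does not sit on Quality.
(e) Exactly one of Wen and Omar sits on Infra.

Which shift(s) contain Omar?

Omar: Infra, Strategy

From (d): Omar ∉ Quality.
Suppose Omar ∉ Infra: no assignment then satisfies all the clues, so Omar ∈ Infra.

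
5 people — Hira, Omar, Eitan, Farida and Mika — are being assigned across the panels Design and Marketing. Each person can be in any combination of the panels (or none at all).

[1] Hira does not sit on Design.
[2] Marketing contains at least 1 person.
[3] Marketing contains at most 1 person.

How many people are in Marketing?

1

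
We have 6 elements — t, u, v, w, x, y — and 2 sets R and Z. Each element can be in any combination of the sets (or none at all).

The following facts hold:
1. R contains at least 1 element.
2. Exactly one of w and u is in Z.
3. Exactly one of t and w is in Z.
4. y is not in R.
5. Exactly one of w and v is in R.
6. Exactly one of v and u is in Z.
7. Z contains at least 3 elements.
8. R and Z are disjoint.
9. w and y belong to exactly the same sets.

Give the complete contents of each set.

From (4): y ∉ R.
(9): w matches y: w ∉ R.
(5) (exactly one): v ∈ R.
(8) (disjoint): v ∉ Z.
(6) (exactly one): u ∈ Z.
(8) (disjoint): u ∉ R.
(2) (exactly one): w ∉ Z.
(3) (exactly one): t ∈ Z.
(8) (disjoint): t ∉ R.
(9): y matches w: y ∉ Z.
(7): only 3 candidates remain for Z, so all are in.
(8) (disjoint): x ∉ R.

R = {v}; Z = {t, u, x}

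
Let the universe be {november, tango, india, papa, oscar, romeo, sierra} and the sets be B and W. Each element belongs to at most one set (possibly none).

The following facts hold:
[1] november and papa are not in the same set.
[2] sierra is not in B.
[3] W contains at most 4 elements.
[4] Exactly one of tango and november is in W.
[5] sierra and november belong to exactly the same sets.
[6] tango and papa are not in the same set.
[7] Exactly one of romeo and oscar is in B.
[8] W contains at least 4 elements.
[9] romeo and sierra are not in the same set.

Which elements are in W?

W = {india, november, oscar, sierra}

From (2): sierra ∉ B.
(5): november matches sierra: november ∉ B.
Suppose november ∉ W: no assignment then satisfies all the clues, so november ∈ W.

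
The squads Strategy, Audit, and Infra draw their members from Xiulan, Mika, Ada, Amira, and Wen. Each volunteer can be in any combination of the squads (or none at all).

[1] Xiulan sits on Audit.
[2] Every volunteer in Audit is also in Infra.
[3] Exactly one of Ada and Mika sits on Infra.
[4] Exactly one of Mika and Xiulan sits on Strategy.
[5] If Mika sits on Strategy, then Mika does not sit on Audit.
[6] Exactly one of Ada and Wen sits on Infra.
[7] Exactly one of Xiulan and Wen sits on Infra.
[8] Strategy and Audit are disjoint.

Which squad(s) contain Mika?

Mika: Strategy

From (1): Xiulan ∈ Audit.
(2) with Xiulan ∈ Audit: Xiulan ∈ Infra.
(7) (exactly one): Wen ∉ Infra.
(8) (disjoint): Xiulan ∉ Strategy.
(2) contrapositive: Wen ∉ Audit.
(4) (exactly one): Mika ∈ Strategy.
(5): Mika ∉ Audit.
(6) (exactly one): Ada ∈ Infra.
(3) (exactly one): Mika ∉ Infra.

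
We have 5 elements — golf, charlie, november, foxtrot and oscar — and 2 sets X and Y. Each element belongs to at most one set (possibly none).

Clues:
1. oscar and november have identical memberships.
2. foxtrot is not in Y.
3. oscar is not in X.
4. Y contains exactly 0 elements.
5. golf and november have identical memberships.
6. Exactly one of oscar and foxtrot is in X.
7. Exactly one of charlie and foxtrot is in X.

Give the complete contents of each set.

From (2): foxtrot ∉ Y.
From (3): oscar ∉ X.
(1): november matches oscar: november ∉ X.
(4): Y already has 0, so the rest are out.
(5): golf matches november: golf ∉ X.
(6) (exactly one): foxtrot ∈ X.
(7) (exactly one): charlie ∉ X.

X = {foxtrot}; Y = {}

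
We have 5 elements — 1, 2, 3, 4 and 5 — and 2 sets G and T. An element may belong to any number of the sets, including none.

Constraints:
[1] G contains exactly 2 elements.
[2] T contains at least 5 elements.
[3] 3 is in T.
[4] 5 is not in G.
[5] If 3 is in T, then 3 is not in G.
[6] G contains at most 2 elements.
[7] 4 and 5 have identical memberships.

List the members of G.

From (3): 3 ∈ T.
From (4): 5 ∉ G.
(2): only 5 candidates remain for T, so all are in.
(5): 3 ∉ G.
(7): 4 matches 5: 4 ∉ G.
(1): only 2 candidates remain for G, so all are in.

G = {1, 2}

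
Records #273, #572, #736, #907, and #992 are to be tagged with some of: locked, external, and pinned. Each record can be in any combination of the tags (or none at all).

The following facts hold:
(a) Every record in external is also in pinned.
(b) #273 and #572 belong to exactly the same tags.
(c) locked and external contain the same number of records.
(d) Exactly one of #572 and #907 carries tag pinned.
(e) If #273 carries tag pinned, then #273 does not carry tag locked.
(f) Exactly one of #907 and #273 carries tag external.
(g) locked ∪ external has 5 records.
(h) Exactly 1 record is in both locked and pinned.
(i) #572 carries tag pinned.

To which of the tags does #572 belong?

#572: external, pinned

From (i): #572 ∈ pinned.
(b): #273 matches #572: #273 ∈ pinned.
(d) (exactly one): #907 ∉ pinned.
(e): #273 ∉ locked.
(a) contrapositive: #907 ∉ external.
(b): #572 matches #273: #572 ∉ locked.
(f) (exactly one): #273 ∈ external.
(b): #572 matches #273: #572 ∈ external.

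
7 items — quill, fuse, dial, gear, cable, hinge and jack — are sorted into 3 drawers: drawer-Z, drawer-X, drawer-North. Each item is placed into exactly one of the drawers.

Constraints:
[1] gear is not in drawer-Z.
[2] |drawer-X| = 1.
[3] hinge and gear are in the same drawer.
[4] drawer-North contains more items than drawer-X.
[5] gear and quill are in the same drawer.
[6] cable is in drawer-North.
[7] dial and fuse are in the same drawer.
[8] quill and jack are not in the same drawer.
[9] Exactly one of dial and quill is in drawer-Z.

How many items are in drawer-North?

4

From (1): gear ∉ drawer-Z.
From (6): cable ∈ drawer-North.
(3): hinge matches gear: hinge ∉ drawer-Z.
(5): quill matches gear: quill ∉ drawer-Z.
(9) (exactly one): dial ∈ drawer-Z.
(7): fuse matches dial: fuse ∈ drawer-Z.
Suppose quill ∈ drawer-X: no assignment then satisfies all the clues, so quill ∉ drawer-X.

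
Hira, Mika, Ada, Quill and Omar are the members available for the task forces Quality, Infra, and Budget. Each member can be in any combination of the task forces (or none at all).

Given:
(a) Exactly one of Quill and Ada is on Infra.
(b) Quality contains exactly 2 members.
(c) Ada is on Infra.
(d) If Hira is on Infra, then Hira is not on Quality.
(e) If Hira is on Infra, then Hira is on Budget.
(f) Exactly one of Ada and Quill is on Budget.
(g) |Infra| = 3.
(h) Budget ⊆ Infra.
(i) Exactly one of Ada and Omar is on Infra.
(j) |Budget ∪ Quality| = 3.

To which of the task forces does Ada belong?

Ada: Budget, Infra, Quality

From (c): Ada ∈ Infra.
(a) (exactly one): Quill ∉ Infra.
(h) contrapositive: Quill ∉ Budget.
(i) (exactly one): Omar ∉ Infra.
(f) (exactly one): Ada ∈ Budget.
(g): only 3 candidates remain for Infra, so all are in.
(h) contrapositive: Omar ∉ Budget.
(d): Hira ∉ Quality.
(e): Hira ∈ Budget.
Suppose Ada ∉ Quality: no assignment then satisfies all the clues, so Ada ∈ Quality.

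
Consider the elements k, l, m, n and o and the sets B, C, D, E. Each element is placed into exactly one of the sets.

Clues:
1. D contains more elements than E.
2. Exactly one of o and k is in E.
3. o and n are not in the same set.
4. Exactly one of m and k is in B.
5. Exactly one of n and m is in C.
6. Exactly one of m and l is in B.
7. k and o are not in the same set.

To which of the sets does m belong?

m: B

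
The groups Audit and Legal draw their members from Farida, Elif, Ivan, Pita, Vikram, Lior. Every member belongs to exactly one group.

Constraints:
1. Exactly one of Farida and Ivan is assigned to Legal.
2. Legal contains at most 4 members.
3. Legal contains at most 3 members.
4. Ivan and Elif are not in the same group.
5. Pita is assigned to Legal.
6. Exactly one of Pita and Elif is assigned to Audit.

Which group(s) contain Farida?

Farida: Audit

From (5): Pita ∈ Legal.
(6) (exactly one): Elif ∈ Audit.
(4): Ivan ∉ Audit.
Only one group left: Ivan ∈ Legal.
(1) (exactly one): Farida ∉ Legal.
Only one group left: Farida ∈ Audit.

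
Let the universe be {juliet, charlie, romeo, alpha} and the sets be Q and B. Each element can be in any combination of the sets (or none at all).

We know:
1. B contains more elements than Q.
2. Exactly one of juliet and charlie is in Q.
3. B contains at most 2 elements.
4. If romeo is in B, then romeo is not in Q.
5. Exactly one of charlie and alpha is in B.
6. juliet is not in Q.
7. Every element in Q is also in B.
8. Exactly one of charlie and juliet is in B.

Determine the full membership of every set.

Q = {charlie}; B = {charlie, romeo}

From (6): juliet ∉ Q.
(2) (exactly one): charlie ∈ Q.
(7) with charlie ∈ Q: charlie ∈ B.
(8) (exactly one): juliet ∉ B.
(5) (exactly one): alpha ∉ B.
(7) contrapositive: alpha ∉ Q.
Suppose romeo ∈ Q: no assignment then satisfies all the clues, so romeo ∉ Q.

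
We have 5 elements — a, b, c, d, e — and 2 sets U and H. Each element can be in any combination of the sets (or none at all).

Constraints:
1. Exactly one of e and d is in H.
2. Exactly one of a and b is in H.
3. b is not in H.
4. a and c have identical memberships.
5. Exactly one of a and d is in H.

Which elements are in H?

H = {a, c, e}

From (3): b ∉ H.
(2) (exactly one): a ∈ H.
(4): c matches a: c ∈ H.
(5) (exactly one): d ∉ H.
(1) (exactly one): e ∈ H.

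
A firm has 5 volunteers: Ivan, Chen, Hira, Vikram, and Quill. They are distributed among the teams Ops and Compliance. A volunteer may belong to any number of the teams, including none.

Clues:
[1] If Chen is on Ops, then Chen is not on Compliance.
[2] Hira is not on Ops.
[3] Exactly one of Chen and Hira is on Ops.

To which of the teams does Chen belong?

From (2): Hira ∉ Ops.
(3) (exactly one): Chen ∈ Ops.
(1): Chen ∉ Compliance.

Chen: Ops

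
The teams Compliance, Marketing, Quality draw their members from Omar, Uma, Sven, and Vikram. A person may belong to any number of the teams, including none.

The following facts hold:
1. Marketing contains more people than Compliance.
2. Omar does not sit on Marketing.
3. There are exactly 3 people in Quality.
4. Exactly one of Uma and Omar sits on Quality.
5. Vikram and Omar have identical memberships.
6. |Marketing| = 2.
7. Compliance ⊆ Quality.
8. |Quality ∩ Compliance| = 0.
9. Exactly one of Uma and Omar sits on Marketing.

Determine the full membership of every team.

Compliance = {}; Marketing = {Sven, Uma}; Quality = {Omar, Sven, Vikram}

From (2): Omar ∉ Marketing.
(5): Vikram matches Omar: Vikram ∉ Marketing.
(6): only 2 candidates remain for Marketing, so all are in.
Suppose Omar ∈ Compliance: no assignment then satisfies all the clues, so Omar ∉ Compliance.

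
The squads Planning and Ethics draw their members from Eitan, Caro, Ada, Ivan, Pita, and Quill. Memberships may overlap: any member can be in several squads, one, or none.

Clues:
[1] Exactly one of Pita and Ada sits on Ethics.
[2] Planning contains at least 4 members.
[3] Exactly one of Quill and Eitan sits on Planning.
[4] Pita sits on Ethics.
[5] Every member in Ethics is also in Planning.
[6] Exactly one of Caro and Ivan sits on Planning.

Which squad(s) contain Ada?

From (4): Pita ∈ Ethics.
(1) (exactly one): Ada ∉ Ethics.
(5) with Pita ∈ Ethics: Pita ∈ Planning.
Suppose Ada ∉ Planning: no assignment then satisfies all the clues, so Ada ∈ Planning.

Ada: Planning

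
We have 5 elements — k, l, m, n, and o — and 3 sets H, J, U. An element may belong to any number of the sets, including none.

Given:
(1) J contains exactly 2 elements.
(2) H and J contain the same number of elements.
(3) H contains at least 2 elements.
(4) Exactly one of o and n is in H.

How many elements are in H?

2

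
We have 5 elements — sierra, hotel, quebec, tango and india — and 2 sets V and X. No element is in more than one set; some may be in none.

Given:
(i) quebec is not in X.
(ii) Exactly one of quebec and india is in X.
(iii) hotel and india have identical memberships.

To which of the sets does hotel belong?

From (i): quebec ∉ X.
(ii) (exactly one): india ∈ X.
(iii): hotel matches india: hotel ∉ V.
(iii): hotel matches india: hotel ∈ X.

hotel: X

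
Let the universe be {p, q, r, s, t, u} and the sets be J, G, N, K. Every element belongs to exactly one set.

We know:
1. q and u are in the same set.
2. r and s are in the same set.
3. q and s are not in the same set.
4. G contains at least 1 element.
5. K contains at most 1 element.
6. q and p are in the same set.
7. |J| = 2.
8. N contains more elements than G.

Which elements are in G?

G = {t}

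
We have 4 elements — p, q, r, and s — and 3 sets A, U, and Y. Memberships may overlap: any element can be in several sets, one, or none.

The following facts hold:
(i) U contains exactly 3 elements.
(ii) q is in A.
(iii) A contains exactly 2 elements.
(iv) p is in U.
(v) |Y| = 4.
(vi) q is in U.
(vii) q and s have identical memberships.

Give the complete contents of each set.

A = {q, s}; U = {p, q, s}; Y = {p, q, r, s}

From (ii): q ∈ A.
From (iv): p ∈ U.
From (vi): q ∈ U.
(v): only 4 candidates remain for Y, so all are in.
(vii): s matches q: s ∈ A.
(vii): s matches q: s ∈ U.
(i): U already has 3, so the rest are out.
(iii): A already has 2, so the rest are out.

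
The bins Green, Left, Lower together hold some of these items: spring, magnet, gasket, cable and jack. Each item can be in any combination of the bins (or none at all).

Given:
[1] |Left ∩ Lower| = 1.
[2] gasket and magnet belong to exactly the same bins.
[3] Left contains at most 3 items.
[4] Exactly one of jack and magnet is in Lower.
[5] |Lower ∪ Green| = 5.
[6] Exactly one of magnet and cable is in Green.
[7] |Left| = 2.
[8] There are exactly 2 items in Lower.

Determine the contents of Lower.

Lower = {cable, jack}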